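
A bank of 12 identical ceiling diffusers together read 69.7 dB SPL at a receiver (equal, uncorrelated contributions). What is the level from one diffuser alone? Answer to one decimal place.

58.9 dB SPL

12 equal incoherent sources add 10·log₁₀(12) = 10.79 dB over one source.
L_one = 69.7 − 10.79 = 58.9 dB SPL.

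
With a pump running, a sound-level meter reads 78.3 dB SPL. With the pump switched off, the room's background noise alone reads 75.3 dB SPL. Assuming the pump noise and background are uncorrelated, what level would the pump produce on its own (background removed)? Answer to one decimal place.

75.3 dB SPL

Subtract intensities: L_src = 10·log₁₀(10^(L_total/10) − 10^(L_bg/10)).
L_src = 10·log₁₀(10^(78.3/10) − 10^(75.3/10)) = 10·log₁₀(33720000) = 75.3 dB SPL.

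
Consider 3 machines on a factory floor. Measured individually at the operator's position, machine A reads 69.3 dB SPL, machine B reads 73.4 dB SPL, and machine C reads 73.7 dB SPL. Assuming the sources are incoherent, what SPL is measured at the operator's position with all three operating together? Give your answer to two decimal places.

77.31 dB SPL

Incoherent sources sum as intensities:
L_total = 10·log₁₀(10^(69.3/10) + 10^(73.4/10) + 10^(73.7/10)) = 10·log₁₀(53830000) = 77.31 dB SPL.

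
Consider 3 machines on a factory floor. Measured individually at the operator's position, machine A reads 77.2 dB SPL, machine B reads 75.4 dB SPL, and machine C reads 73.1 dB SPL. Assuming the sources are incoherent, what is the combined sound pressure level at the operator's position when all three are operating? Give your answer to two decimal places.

Add the sources as powers (linear), then convert back to dB:
L_total = 10·log₁₀(10^(77.2/10) + 10^(75.4/10) + 10^(73.1/10)) = 10·log₁₀(107600000) = 80.32 dB SPL.

80.32 dB SPL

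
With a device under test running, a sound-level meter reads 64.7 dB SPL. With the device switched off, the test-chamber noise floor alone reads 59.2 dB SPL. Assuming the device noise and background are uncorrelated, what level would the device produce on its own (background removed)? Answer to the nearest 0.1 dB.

Background correction is a power subtraction:
L_src = 10·log₁₀(10^(64.7/10) − 10^(59.2/10)) = 10·log₁₀(2119000) = 63.3 dB SPL.

63.3 dB SPL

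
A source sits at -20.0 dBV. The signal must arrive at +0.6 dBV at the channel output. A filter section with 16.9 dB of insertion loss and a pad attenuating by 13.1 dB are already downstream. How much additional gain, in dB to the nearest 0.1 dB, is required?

50.6 dB

The required make-up gain is the shortfall in the dB sum.
G = +0.6 − (-20.0) + 16.9 + 13.1 = 50.6 dB.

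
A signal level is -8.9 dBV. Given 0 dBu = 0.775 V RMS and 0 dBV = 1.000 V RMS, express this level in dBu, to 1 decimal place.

The offset between the scales is 20·log₁₀(0.775/1.000) = −2.214 dB.
So dBu = -8.9 + 2.214 = -6.7 dBu.

-6.7 dBu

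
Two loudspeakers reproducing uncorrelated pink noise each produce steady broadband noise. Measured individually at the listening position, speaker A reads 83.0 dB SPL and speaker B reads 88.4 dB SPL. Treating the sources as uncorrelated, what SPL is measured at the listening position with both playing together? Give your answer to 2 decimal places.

Add the sources as powers (linear), then convert back to dB:
L_total = 10·log₁₀(10^(83.0/10) + 10^(88.4/10)) = 10·log₁₀(891400000) = 89.50 dB SPL.

89.50 dB SPL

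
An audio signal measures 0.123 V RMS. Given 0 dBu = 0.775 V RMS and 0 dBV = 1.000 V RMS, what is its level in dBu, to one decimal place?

-16.0 dBu

dBu = 20·log₁₀(V / 0.775 V).
20·log₁₀(0.123/0.775) = -16.0 dBu.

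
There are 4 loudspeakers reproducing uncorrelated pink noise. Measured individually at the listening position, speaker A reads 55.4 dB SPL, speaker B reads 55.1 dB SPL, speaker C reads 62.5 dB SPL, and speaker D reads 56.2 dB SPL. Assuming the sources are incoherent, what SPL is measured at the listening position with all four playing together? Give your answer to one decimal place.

Add the sources as powers (linear), then convert back to dB:
L_total = 10·log₁₀(10^(55.4/10) + 10^(55.1/10) + 10^(62.5/10) + 10^(56.2/10)) = 10·log₁₀(2865000) = 64.6 dB SPL.

64.6 dB SPL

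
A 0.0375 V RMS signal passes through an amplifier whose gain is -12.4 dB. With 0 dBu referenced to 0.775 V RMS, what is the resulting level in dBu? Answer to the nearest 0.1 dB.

-38.7 dBu

Input level: 20·log₁₀(0.0375/0.775) = -26.31 dBu.
Output: -26.31 − 12.4 = -38.7 dBu.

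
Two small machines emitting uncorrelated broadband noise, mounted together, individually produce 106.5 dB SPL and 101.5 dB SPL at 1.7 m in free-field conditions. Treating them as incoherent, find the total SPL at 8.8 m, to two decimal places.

93.41 dB SPL

Combined at 1.7 m: 10·log₁₀(10^(106.5/10)+10^(101.5/10)) = 107.693 dB SPL.
Then apply −20·log₁₀(8.8/1.7) = -14.281 dB → 93.41 dB SPL.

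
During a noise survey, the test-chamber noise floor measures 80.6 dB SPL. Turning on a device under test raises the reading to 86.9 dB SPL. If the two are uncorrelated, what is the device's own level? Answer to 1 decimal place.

85.7 dB SPL

Subtract intensities: L_src = 10·log₁₀(10^(L_total/10) − 10^(L_bg/10)).
L_src = 10·log₁₀(10^(86.9/10) − 10^(80.6/10)) = 10·log₁₀(375000000) = 85.7 dB SPL.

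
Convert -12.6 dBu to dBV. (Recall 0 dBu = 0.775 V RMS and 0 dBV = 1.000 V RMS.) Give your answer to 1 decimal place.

-14.8 dBV

The offset between the scales is 20·log₁₀(0.775/1.000) = −2.214 dB.
So dBV = -12.6 − 2.214 = -14.8 dBV.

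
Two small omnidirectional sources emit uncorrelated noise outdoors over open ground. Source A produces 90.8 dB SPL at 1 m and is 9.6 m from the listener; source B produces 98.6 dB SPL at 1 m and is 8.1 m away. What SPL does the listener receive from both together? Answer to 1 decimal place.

80.9 dB SPL

At the listener: L_A = 90.8 − 20·log₁₀(9.6) = 71.15 dB; L_B = 98.6 − 20·log₁₀(8.1) = 80.43 dB.
Combined: 10·log₁₀(10^(71.15/10)+10^(80.43/10)) = 80.9 dB SPL.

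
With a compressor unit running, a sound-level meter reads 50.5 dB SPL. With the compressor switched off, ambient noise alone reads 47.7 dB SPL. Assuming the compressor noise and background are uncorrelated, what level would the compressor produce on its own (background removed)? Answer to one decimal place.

Background correction is a power subtraction:
L_src = 10·log₁₀(10^(50.5/10) − 10^(47.7/10)) = 10·log₁₀(53320) = 47.3 dB SPL.

47.3 dB SPL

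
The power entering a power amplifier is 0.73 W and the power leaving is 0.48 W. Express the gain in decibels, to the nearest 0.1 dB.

Power ratio → dB uses the 10·log₁₀ form:
10·log₁₀(0.48/0.73) = 10·log₁₀(0.6575) = -1.8 dB.

-1.8 dB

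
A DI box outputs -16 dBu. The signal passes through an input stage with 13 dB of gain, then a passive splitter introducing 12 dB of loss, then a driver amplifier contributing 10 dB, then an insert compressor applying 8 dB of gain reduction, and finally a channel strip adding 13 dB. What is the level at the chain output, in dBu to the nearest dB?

Cascaded gains and losses add directly in dB.
-16 + 13 − 12 + 10 − 8 + 13 = 0 dBu.

0 dBu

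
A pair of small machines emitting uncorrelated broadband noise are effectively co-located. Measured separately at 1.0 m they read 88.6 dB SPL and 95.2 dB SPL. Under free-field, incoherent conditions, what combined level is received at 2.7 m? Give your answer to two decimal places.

Combined at 1.0 m: 10·log₁₀(10^(88.6/10)+10^(95.2/10)) = 96.059 dB SPL.
Then apply −20·log₁₀(2.7/1.0) = -8.627 dB → 87.43 dB SPL.

87.43 dB SPL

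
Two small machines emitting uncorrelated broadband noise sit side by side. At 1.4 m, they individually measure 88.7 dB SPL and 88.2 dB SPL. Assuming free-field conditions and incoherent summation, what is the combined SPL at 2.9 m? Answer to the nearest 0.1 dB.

85.1 dB SPL

Combined at 1.4 m: 10·log₁₀(10^(88.7/10)+10^(88.2/10)) = 91.47 dB SPL.
Then apply −20·log₁₀(2.9/1.4) = -6.33 dB → 85.1 dB SPL.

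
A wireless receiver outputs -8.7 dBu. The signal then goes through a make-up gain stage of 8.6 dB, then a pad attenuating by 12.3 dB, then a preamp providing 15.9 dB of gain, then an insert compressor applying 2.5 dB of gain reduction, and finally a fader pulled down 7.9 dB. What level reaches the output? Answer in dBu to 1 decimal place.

Gain stages sum in dB:
-8.7 + 8.6 − 12.3 + 15.9 − 2.5 − 7.9 = -6.9 dBu.

-6.9 dBu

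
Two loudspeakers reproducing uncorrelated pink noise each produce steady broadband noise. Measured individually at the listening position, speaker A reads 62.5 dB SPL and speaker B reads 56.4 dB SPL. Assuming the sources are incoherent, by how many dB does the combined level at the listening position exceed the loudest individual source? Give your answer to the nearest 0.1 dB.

Add the sources as powers (linear), then convert back to dB:
L_total = 10·log₁₀(10^(62.5/10) + 10^(56.4/10)) = 63.45 dB SPL.
Excess over the loudest (62.5 dB): 63.45 − 62.5 = 1.0 dB.

1.0 dB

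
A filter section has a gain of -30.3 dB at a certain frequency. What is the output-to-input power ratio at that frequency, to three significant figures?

Power ratio = 10^(dB/10).
10^(-30.3/10) = 10^(-3.030) = 0.000933.

0.000933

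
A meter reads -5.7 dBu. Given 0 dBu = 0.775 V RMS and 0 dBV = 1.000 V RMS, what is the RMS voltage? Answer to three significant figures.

V = 0.775 V × 10^(-5.7/20).
= 0.775 × 0.5188 = 0.402 V.

0.402 V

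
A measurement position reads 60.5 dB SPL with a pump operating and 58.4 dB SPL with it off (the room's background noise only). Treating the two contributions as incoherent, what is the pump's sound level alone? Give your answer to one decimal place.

Remove the background by subtracting linear intensities:
L_src = 10·log₁₀(10^(60.5/10) − 10^(58.4/10)) = 10·log₁₀(430200) = 56.3 dB SPL.

56.3 dB SPL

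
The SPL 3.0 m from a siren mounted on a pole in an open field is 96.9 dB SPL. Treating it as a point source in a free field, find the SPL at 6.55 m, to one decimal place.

90.1 dB SPL

Free-field point source: level drops by 20·log₁₀ of the distance ratio.
ΔL = −20·log₁₀(6.55/3.0) = -6.78 dB, so L₂ = 96.9 + (-6.78) = 90.1 dB SPL.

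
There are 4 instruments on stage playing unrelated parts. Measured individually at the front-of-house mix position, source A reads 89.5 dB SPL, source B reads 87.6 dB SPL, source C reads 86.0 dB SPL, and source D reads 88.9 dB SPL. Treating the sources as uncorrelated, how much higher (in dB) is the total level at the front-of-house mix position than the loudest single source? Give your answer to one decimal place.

4.7 dB

Uncorrelated sources add in intensity (power), not in dB.
L_total = 10·log₁₀(10^(89.5/10) + 10^(87.6/10) + 10^(86.0/10) + 10^(88.9/10)) = 94.22 dB SPL.
Excess over the loudest (89.5 dB): 94.22 − 89.5 = 4.7 dB.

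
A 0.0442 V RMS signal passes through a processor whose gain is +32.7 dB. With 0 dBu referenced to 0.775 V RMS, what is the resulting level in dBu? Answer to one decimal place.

+7.8 dBu

Input level: 20·log₁₀(0.0442/0.775) = -24.88 dBu.
Output: -24.88 + 32.7 = +7.8 dBu.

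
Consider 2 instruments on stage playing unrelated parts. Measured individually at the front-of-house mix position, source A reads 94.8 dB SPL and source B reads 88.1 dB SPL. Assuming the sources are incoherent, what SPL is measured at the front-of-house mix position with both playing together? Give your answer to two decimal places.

Add the sources as powers (linear), then convert back to dB:
L_total = 10·log₁₀(10^(94.8/10) + 10^(88.1/10)) = 10·log₁₀(3666000000) = 95.64 dB SPL.

95.64 dB SPL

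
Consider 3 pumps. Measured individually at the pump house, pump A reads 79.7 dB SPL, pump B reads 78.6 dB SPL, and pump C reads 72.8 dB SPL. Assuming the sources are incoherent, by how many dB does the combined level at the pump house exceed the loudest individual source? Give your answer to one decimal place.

Uncorrelated sources add in intensity (power), not in dB.
L_total = 10·log₁₀(10^(79.7/10) + 10^(78.6/10) + 10^(72.8/10)) = 82.67 dB SPL.
Excess over the loudest (79.7 dB): 82.67 − 79.7 = 3.0 dB.

3.0 dB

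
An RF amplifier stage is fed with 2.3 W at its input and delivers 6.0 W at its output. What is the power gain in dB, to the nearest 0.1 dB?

Power ratio → dB uses the 10·log₁₀ form:
10·log₁₀(6.0/2.3) = 10·log₁₀(2.609) = 4.2 dB.

4.2 dB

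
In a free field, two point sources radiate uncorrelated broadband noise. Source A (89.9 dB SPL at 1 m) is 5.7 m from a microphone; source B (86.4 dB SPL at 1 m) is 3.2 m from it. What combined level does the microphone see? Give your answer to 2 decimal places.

78.62 dB SPL

At the listener: L_A = 89.9 − 20·log₁₀(5.7) = 74.783 dB; L_B = 86.4 − 20·log₁₀(3.2) = 76.297 dB.
Combined: 10·log₁₀(10^(74.783/10)+10^(76.297/10)) = 78.62 dB SPL.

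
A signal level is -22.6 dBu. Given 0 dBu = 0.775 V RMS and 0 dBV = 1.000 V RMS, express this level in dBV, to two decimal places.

The offset between the scales is 20·log₁₀(0.775/1.000) = −2.214 dB.
So dBV = -22.6 − 2.214 = -24.81 dBV.

-24.81 dBV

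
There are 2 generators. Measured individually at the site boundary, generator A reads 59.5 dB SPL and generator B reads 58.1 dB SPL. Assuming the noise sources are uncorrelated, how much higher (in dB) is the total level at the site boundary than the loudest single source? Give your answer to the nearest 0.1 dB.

Add the sources as powers (linear), then convert back to dB:
L_total = 10·log₁₀(10^(59.5/10) + 10^(58.1/10)) = 61.87 dB SPL.
Excess over the loudest (59.5 dB): 61.87 − 59.5 = 2.4 dB.

2.4 dB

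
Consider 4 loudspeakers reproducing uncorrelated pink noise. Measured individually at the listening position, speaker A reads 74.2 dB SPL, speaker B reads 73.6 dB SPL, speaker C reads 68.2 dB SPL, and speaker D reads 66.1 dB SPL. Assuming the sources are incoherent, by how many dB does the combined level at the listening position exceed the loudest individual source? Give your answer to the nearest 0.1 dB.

3.6 dB

Add the sources as powers (linear), then convert back to dB:
L_total = 10·log₁₀(10^(74.2/10) + 10^(73.6/10) + 10^(68.2/10) + 10^(66.1/10)) = 77.77 dB SPL.
Excess over the loudest (74.2 dB): 77.77 − 74.2 = 3.6 dB.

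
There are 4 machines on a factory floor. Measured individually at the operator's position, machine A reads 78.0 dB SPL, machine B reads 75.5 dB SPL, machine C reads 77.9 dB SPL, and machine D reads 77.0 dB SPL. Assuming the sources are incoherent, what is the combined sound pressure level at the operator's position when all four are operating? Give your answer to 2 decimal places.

Incoherent sources sum as intensities:
L_total = 10·log₁₀(10^(78.0/10) + 10^(75.5/10) + 10^(77.9/10) + 10^(77.0/10)) = 10·log₁₀(210400000) = 83.23 dB SPL.

83.23 dB SPL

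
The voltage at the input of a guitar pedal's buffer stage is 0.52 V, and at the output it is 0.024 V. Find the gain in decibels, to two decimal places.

-26.72 dB

For a voltage ratio, dB = 20·log₁₀(V₂/V₁).
20·log₁₀(0.024/0.52) = 20·log₁₀(0.04615) = -26.72 dB.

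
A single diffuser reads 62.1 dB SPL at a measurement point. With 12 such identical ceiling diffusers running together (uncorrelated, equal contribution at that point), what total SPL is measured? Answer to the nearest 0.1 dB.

12 equal incoherent sources raise the level by 10·log₁₀(12) = 10.79 dB.
L_total = 62.1 + 10.79 = 72.9 dB SPL.

72.9 dB SPL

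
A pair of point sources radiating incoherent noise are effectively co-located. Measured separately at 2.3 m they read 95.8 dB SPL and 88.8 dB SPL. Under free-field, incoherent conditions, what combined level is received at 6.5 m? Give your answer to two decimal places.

Combined at 2.3 m: 10·log₁₀(10^(95.8/10)+10^(88.8/10)) = 96.590 dB SPL.
Then apply −20·log₁₀(6.5/2.3) = -9.024 dB → 87.57 dB SPL.

87.57 dB SPL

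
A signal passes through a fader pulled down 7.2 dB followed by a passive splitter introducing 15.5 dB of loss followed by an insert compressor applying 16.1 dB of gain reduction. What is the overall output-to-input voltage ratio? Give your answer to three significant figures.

0.0115

Net gain = (−7.2) + (−15.5) + (−16.1) = -38.8 dB.
Voltage ratio = 10^(-38.8/20) = 0.0115.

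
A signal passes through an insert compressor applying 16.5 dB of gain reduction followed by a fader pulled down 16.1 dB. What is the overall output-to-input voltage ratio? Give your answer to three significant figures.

Net gain = (−16.5) + (−16.1) = -32.6 dB.
Voltage ratio = 10^(-32.6/20) = 0.0234.

0.0234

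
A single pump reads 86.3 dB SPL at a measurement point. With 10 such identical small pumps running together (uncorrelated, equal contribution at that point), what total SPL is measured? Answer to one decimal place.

96.3 dB SPL

10 equal incoherent sources raise the level by 10·log₁₀(10) = 10.00 dB.
L_total = 86.3 + 10.00 = 96.3 dB SPL.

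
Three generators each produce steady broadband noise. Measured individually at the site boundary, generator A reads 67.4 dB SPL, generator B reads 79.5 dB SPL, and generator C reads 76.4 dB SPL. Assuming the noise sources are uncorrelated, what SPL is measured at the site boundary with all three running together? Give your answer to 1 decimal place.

81.4 dB SPL

Incoherent sources sum as intensities:
L_total = 10·log₁₀(10^(67.4/10) + 10^(79.5/10) + 10^(76.4/10)) = 10·log₁₀(138300000) = 81.4 dB SPL.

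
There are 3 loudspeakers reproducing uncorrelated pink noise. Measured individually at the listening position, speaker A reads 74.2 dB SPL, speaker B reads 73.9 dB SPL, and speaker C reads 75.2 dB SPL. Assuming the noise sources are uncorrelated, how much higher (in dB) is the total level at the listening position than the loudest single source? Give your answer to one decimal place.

Add the sources as powers (linear), then convert back to dB:
L_total = 10·log₁₀(10^(74.2/10) + 10^(73.9/10) + 10^(75.2/10)) = 79.24 dB SPL.
Excess over the loudest (75.2 dB): 79.24 − 75.2 = 4.0 dB.

4.0 dB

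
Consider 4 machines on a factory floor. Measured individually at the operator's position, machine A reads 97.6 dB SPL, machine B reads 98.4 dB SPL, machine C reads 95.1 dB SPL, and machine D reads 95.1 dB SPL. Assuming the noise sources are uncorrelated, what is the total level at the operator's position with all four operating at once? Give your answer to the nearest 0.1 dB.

Add the sources as powers (linear), then convert back to dB:
L_total = 10·log₁₀(10^(97.6/10) + 10^(98.4/10) + 10^(95.1/10) + 10^(95.1/10)) = 10·log₁₀(19145000000) = 102.8 dB SPL.

102.8 dB SPL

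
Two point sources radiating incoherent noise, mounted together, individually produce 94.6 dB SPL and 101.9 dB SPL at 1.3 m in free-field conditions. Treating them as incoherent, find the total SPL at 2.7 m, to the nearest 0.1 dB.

Combined at 1.3 m: 10·log₁₀(10^(94.6/10)+10^(101.9/10)) = 102.64 dB SPL.
Then apply −20·log₁₀(2.7/1.3) = -6.35 dB → 96.3 dB SPL.

96.3 dB SPL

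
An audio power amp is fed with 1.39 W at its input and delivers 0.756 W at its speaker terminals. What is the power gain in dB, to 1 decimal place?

-2.6 dB

For a power ratio, dB = 10·log₁₀(P₂/P₁).
10·log₁₀(0.756/1.39) = 10·log₁₀(0.5439) = -2.6 dB.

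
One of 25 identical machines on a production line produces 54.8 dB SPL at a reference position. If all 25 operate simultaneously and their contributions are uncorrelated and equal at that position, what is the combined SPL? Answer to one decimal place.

68.8 dB SPL

25 equal incoherent sources raise the level by 10·log₁₀(25) = 13.98 dB.
L_total = 54.8 + 13.98 = 68.8 dB SPL.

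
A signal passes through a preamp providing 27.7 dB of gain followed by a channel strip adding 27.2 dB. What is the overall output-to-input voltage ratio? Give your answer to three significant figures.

Net gain = 27.7 + 27.2 = 54.9 dB.
Voltage ratio = 10^(54.9/20) = 556.

556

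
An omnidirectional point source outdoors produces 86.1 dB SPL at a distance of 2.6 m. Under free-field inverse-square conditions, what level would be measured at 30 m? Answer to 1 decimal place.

For a point source in a free field, ΔL = −20·log₁₀(d₂/d₁).
ΔL = −20·log₁₀(30/2.6) = -21.24 dB, so L₂ = 86.1 + (-21.24) = 64.9 dB SPL.

64.9 dB SPL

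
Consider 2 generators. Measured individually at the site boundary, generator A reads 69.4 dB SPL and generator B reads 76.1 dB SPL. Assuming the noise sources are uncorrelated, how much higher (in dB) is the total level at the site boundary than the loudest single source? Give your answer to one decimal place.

0.8 dB

Incoherent sources sum as intensities:
L_total = 10·log₁₀(10^(69.4/10) + 10^(76.1/10)) = 76.94 dB SPL.
Excess over the loudest (76.1 dB): 76.94 − 76.1 = 0.8 dB.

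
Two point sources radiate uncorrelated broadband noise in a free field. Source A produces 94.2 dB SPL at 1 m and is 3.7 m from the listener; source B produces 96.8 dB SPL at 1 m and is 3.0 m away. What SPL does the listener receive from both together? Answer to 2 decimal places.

88.60 dB SPL

At the listener: L_A = 94.2 − 20·log₁₀(3.7) = 82.836 dB; L_B = 96.8 − 20·log₁₀(3.0) = 87.258 dB.
Combined: 10·log₁₀(10^(82.836/10)+10^(87.258/10)) = 88.60 dB SPL.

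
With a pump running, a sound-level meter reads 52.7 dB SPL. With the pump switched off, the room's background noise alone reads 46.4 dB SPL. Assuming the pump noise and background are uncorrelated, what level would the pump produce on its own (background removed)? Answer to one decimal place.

51.5 dB SPL

Remove the background by subtracting linear intensities:
L_src = 10·log₁₀(10^(52.7/10) − 10^(46.4/10)) = 10·log₁₀(142600) = 51.5 dB SPL.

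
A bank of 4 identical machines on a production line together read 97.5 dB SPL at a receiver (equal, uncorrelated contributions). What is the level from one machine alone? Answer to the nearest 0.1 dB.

91.5 dB SPL

4 equal incoherent sources add 10·log₁₀(4) = 6.02 dB over one source.
L_one = 97.5 − 6.02 = 91.5 dB SPL.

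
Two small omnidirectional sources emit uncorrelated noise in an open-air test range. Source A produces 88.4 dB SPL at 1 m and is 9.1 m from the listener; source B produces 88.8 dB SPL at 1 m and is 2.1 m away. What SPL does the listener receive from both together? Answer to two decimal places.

82.56 dB SPL

At the listener: L_A = 88.4 − 20·log₁₀(9.1) = 69.219 dB; L_B = 88.8 − 20·log₁₀(2.1) = 82.356 dB.
Combined: 10·log₁₀(10^(69.219/10)+10^(82.356/10)) = 82.56 dB SPL.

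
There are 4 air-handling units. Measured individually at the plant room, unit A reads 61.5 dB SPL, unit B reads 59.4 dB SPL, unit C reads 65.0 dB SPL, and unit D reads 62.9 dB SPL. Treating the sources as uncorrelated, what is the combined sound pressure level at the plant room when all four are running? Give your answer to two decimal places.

68.69 dB SPL

Add the sources as powers (linear), then convert back to dB:
L_total = 10·log₁₀(10^(61.5/10) + 10^(59.4/10) + 10^(65.0/10) + 10^(62.9/10)) = 10·log₁₀(7396000) = 68.69 dB SPL.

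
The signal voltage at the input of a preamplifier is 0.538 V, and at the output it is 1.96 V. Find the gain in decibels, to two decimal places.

11.23 dB

For a voltage ratio, dB = 20·log₁₀(V₂/V₁).
20·log₁₀(1.96/0.538) = 20·log₁₀(3.643) = 11.23 dB.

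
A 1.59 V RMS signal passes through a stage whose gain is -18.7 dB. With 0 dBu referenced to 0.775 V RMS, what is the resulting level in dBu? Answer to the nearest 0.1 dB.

Input level: 20·log₁₀(1.59/0.775) = 6.24 dBu.
Output: 6.24 − 18.7 = -12.5 dBu.

-12.5 dBu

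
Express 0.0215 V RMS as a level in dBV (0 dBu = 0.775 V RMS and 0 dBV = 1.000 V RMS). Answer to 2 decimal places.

dBV = 20·log₁₀(V / 1.000 V).
20·log₁₀(0.0215/1.000) = -33.35 dBV.

-33.35 dBV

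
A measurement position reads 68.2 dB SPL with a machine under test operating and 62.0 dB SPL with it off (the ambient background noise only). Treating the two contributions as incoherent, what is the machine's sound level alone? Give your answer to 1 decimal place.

Subtract intensities: L_src = 10·log₁₀(10^(L_total/10) − 10^(L_bg/10)).
L_src = 10·log₁₀(10^(68.2/10) − 10^(62.0/10)) = 10·log₁₀(5022000) = 67.0 dB SPL.

67.0 dB SPL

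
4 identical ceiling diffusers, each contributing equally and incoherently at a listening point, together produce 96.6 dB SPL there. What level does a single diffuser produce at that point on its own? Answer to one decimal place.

90.6 dB SPL

4 equal incoherent sources add 10·log₁₀(4) = 6.02 dB over one source.
L_one = 96.6 − 6.02 = 90.6 dB SPL.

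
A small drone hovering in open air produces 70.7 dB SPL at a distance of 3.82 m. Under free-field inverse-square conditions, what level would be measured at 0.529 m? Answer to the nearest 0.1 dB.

87.9 dB SPL

Inverse-square spreading gives ΔL = −20·log₁₀(d₂/d₁).
ΔL = −20·log₁₀(0.529/3.82) = 17.17 dB, so L₂ = 70.7 + (17.17) = 87.9 dB SPL.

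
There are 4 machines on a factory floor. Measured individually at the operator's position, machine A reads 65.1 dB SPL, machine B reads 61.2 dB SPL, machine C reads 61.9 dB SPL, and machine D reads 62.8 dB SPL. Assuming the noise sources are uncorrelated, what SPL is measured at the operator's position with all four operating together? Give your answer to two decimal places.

Uncorrelated sources add in intensity (power), not in dB.
L_total = 10·log₁₀(10^(65.1/10) + 10^(61.2/10) + 10^(61.9/10) + 10^(62.8/10)) = 10·log₁₀(8008000) = 69.04 dB SPL.

69.04 dB SPL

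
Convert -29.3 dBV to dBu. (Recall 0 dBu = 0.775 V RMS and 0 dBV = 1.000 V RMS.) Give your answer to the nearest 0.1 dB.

The offset between the scales is 20·log₁₀(0.775/1.000) = −2.214 dB.
So dBu = -29.3 + 2.214 = -27.1 dBu.

-27.1 dBu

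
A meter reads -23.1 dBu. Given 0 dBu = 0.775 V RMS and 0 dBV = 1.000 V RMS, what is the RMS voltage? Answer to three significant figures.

V = 0.775 V × 10^(-23.1/20).
= 0.775 × 0.06998 = 0.0542 V.

0.0542 V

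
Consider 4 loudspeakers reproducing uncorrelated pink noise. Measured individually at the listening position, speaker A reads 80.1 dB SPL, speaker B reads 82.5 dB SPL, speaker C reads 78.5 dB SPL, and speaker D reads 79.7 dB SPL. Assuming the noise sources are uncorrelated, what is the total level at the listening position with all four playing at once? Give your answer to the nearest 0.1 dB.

86.5 dB SPL

Add the sources as powers (linear), then convert back to dB:
L_total = 10·log₁₀(10^(80.1/10) + 10^(82.5/10) + 10^(78.5/10) + 10^(79.7/10)) = 10·log₁₀(444300000) = 86.5 dB SPL.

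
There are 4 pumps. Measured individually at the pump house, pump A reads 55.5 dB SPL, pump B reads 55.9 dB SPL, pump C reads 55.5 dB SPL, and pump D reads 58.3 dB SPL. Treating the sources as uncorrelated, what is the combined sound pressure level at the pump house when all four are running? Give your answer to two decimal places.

62.49 dB SPL

Incoherent sources sum as intensities:
L_total = 10·log₁₀(10^(55.5/10) + 10^(55.9/10) + 10^(55.5/10) + 10^(58.3/10)) = 10·log₁₀(1775000) = 62.49 dB SPL.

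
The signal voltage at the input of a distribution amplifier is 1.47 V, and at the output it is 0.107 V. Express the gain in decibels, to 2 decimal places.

Voltage is an amplitude quantity, so gain = 20·log₁₀(V_out/V_in).
20·log₁₀(0.107/1.47) = 20·log₁₀(0.07279) = -22.76 dB.

-22.76 dB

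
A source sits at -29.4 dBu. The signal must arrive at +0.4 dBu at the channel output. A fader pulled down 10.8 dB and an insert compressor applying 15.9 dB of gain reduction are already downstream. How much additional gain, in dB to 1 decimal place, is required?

The required make-up gain is the shortfall in the dB sum.
G = +0.4 − (-29.4) + 10.8 + 15.9 = 56.5 dB.

56.5 dB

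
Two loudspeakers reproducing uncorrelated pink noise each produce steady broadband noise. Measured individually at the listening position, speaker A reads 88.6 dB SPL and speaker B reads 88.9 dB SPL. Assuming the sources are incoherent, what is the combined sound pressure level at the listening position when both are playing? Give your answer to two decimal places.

Uncorrelated sources add in intensity (power), not in dB.
L_total = 10·log₁₀(10^(88.6/10) + 10^(88.9/10)) = 10·log₁₀(1501000000) = 91.76 dB SPL.

91.76 dB SPL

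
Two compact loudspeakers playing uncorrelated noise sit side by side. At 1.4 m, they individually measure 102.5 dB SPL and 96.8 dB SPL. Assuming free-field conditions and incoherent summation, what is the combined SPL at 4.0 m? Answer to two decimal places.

94.42 dB SPL

Combined at 1.4 m: 10·log₁₀(10^(102.5/10)+10^(96.8/10)) = 103.535 dB SPL.
Then apply −20·log₁₀(4.0/1.4) = -9.119 dB → 94.42 dB SPL.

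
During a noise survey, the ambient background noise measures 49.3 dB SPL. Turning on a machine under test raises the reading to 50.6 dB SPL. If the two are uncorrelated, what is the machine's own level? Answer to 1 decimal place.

Background correction is a power subtraction:
L_src = 10·log₁₀(10^(50.6/10) − 10^(49.3/10)) = 10·log₁₀(29700) = 44.7 dB SPL.

44.7 dB SPL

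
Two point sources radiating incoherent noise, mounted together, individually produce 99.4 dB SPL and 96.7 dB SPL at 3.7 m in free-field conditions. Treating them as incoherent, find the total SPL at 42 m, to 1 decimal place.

80.2 dB SPL

Combined at 3.7 m: 10·log₁₀(10^(99.4/10)+10^(96.7/10)) = 101.27 dB SPL.
Then apply −20·log₁₀(42/3.7) = -21.10 dB → 80.2 dB SPL.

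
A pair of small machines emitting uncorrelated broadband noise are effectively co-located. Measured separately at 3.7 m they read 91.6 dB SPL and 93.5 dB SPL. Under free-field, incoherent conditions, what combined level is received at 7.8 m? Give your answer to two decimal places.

Combined at 3.7 m: 10·log₁₀(10^(91.6/10)+10^(93.5/10)) = 95.663 dB SPL.
Then apply −20·log₁₀(7.8/3.7) = -6.478 dB → 89.19 dB SPL.

89.19 dB SPL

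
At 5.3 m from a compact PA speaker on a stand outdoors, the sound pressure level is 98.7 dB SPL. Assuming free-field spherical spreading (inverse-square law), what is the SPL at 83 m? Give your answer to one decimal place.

74.8 dB SPL

Inverse-square spreading gives ΔL = −20·log₁₀(d₂/d₁).
ΔL = −20·log₁₀(83/5.3) = -23.90 dB, so L₂ = 98.7 + (-23.90) = 74.8 dB SPL.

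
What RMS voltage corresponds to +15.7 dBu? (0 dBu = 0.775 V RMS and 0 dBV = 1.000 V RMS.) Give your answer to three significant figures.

4.72 V

V = 0.775 V × 10^(+15.7/20).
= 0.775 × 6.095 = 4.72 V.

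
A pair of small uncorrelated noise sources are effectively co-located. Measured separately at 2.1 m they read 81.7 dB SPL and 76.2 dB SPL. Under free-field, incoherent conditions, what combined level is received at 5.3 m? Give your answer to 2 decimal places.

Combined at 2.1 m: 10·log₁₀(10^(81.7/10)+10^(76.2/10)) = 82.778 dB SPL.
Then apply −20·log₁₀(5.3/2.1) = -8.041 dB → 74.74 dB SPL.

74.74 dB SPL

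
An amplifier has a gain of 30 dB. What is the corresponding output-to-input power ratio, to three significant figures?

Power ratio = 10^(dB/10).
10^(30/10) = 10^(3.000) = 1000.

1000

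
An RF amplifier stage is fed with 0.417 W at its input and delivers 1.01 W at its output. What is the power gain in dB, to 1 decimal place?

For a power ratio, dB = 10·log₁₀(P₂/P₁).
10·log₁₀(1.01/0.417) = 10·log₁₀(2.422) = 3.8 dB.

3.8 dB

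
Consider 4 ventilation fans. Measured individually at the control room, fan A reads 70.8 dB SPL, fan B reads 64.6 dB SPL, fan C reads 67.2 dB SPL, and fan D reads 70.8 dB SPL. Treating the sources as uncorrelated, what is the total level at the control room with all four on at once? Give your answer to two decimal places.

75.08 dB SPL

Add the sources as powers (linear), then convert back to dB:
L_total = 10·log₁₀(10^(70.8/10) + 10^(64.6/10) + 10^(67.2/10) + 10^(70.8/10)) = 10·log₁₀(32180000) = 75.08 dB SPL.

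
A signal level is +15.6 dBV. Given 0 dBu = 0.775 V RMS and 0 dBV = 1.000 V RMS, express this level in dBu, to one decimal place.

+17.8 dBu

The offset between the scales is 20·log₁₀(0.775/1.000) = −2.214 dB.
So dBu = +15.6 + 2.214 = +17.8 dBu.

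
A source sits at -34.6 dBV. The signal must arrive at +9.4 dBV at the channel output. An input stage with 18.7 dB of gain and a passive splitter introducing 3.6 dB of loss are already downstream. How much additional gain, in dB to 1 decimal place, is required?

The required make-up gain is the shortfall in the dB sum.
G = +9.4 − (-34.6) − 18.7 + 3.6 = 28.9 dB.

28.9 dB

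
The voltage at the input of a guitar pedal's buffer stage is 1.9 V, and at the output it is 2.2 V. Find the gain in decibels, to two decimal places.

1.27 dB

Voltage ratio → dB uses the 20·log₁₀ form:
20·log₁₀(2.2/1.9) = 20·log₁₀(1.158) = 1.27 dB.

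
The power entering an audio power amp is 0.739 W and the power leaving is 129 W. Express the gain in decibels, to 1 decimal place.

For a power ratio, dB = 10·log₁₀(P₂/P₁).
10·log₁₀(129/0.739) = 10·log₁₀(174.6) = 22.4 dB.

22.4 dB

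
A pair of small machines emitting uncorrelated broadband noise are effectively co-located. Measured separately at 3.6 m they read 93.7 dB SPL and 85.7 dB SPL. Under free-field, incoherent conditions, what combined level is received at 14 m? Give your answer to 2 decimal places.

Combined at 3.6 m: 10·log₁₀(10^(93.7/10)+10^(85.7/10)) = 94.339 dB SPL.
Then apply −20·log₁₀(14/3.6) = -11.797 dB → 82.54 dB SPL.

82.54 dB SPL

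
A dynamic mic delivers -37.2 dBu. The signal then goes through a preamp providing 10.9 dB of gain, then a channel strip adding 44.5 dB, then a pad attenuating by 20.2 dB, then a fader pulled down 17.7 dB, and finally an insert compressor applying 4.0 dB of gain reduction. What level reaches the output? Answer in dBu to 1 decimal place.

-23.7 dBu

Cascaded gains and losses add directly in dB.
-37.2 + 10.9 + 44.5 − 20.2 − 17.7 − 4.0 = -23.7 dBu.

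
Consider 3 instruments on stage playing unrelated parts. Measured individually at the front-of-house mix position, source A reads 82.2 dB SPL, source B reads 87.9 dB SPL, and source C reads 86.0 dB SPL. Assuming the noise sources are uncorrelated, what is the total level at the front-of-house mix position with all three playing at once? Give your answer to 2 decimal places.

Add the sources as powers (linear), then convert back to dB:
L_total = 10·log₁₀(10^(82.2/10) + 10^(87.9/10) + 10^(86.0/10)) = 10·log₁₀(1181000000) = 90.72 dB SPL.

90.72 dB SPL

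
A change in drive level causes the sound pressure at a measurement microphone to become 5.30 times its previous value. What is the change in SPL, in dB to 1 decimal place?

14.5 dB

Sound pressure is an amplitude quantity: ΔL = 20·log₁₀(p₂/p₁).
20·log₁₀(5.30) = 14.5 dB.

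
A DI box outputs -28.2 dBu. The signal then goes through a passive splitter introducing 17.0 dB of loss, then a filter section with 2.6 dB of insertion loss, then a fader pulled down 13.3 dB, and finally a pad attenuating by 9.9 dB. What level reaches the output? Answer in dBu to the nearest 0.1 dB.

Gain stages sum in dB:
-28.2 − 17.0 − 2.6 − 13.3 − 9.9 = -71.0 dBu.

-71.0 dBu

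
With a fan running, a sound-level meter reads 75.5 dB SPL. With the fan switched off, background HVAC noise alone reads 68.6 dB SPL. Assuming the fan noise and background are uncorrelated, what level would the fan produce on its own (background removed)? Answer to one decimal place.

74.5 dB SPL

Remove the background by subtracting linear intensities:
L_src = 10·log₁₀(10^(75.5/10) − 10^(68.6/10)) = 10·log₁₀(28240000) = 74.5 dB SPL.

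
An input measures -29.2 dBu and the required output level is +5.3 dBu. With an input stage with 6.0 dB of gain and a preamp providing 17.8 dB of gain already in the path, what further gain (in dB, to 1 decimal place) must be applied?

10.7 dB

The required make-up gain is the shortfall in the dB sum.
G = +5.3 − (-29.2) − 6.0 − 17.8 = 10.7 dB.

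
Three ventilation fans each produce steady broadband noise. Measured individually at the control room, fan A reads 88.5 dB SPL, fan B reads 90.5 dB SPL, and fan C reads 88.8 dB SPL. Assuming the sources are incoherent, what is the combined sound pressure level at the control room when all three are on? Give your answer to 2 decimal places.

Incoherent sources sum as intensities:
L_total = 10·log₁₀(10^(88.5/10) + 10^(90.5/10) + 10^(88.8/10)) = 10·log₁₀(2589000000) = 94.13 dB SPL.

94.13 dB SPL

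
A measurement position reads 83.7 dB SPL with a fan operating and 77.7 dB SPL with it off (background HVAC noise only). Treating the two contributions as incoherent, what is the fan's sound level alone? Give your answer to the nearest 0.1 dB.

Remove the background by subtracting linear intensities:
L_src = 10·log₁₀(10^(83.7/10) − 10^(77.7/10)) = 10·log₁₀(175500000) = 82.4 dB SPL.

82.4 dB SPL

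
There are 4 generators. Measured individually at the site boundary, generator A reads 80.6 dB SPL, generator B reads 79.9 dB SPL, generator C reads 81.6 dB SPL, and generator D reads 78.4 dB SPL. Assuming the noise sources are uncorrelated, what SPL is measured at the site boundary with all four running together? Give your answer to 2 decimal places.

Add the sources as powers (linear), then convert back to dB:
L_total = 10·log₁₀(10^(80.6/10) + 10^(79.9/10) + 10^(81.6/10) + 10^(78.4/10)) = 10·log₁₀(426300000) = 86.30 dB SPL.

86.30 dB SPL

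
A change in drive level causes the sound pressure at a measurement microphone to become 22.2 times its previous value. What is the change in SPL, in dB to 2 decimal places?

SPL change from a pressure ratio uses the 20·log₁₀ form:
20·log₁₀(22.2) = 26.93 dB.

26.93 dB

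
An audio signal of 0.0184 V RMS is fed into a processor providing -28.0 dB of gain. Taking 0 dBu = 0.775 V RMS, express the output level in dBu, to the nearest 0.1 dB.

Input level: 20·log₁₀(0.0184/0.775) = -32.49 dBu.
Output: -32.49 − 28.0 = -60.5 dBu.

-60.5 dBu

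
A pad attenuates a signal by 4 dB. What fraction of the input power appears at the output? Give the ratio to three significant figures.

0.398

Power ratio = 10^(dB/10).
10^(-4/10) = 10^(-0.4000) = 0.398.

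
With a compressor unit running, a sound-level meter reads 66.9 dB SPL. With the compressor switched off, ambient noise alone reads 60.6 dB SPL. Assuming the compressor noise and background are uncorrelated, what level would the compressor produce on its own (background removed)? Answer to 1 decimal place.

Background correction is a power subtraction:
L_src = 10·log₁₀(10^(66.9/10) − 10^(60.6/10)) = 10·log₁₀(3750000) = 65.7 dB SPL.

65.7 dB SPL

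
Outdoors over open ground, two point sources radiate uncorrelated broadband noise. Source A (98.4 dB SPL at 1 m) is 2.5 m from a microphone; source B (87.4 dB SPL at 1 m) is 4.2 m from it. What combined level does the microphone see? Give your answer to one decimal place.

90.6 dB SPL

At the listener: L_A = 98.4 − 20·log₁₀(2.5) = 90.44 dB; L_B = 87.4 − 20·log₁₀(4.2) = 74.94 dB.
Combined: 10·log₁₀(10^(90.44/10)+10^(74.94/10)) = 90.6 dB SPL.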